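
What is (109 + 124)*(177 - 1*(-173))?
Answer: 81550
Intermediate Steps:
(109 + 124)*(177 - 1*(-173)) = 233*(177 + 173) = 233*350 = 81550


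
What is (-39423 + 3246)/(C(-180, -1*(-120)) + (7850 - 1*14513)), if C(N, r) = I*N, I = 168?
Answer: 12059/12301 ≈ 0.98033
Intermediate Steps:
C(N, r) = 168*N
(-39423 + 3246)/(C(-180, -1*(-120)) + (7850 - 1*14513)) = (-39423 + 3246)/(168*(-180) + (7850 - 1*14513)) = -36177/(-30240 + (7850 - 14513)) = -36177/(-30240 - 6663) = -36177/(-36903) = -36177*(-1/36903) = 12059/12301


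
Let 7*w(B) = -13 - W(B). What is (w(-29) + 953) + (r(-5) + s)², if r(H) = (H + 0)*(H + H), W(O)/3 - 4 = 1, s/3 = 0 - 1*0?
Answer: 3449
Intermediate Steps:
s = 0 (s = 3*(0 - 1*0) = 3*(0 + 0) = 3*0 = 0)
W(O) = 15 (W(O) = 12 + 3*1 = 12 + 3 = 15)
r(H) = 2*H² (r(H) = H*(2*H) = 2*H²)
w(B) = -4 (w(B) = (-13 - 1*15)/7 = (-13 - 15)/7 = (⅐)*(-28) = -4)
(w(-29) + 953) + (r(-5) + s)² = (-4 + 953) + (2*(-5)² + 0)² = 949 + (2*25 + 0)² = 949 + (50 + 0)² = 949 + 50² = 949 + 2500 = 3449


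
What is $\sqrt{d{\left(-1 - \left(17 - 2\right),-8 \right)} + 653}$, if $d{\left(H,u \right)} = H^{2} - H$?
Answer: $5 \sqrt{37} \approx 30.414$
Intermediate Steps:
$\sqrt{d{\left(-1 - \left(17 - 2\right),-8 \right)} + 653} = \sqrt{\left(-1 - \left(17 - 2\right)\right) \left(-1 - \left(18 - 2\right)\right) + 653} = \sqrt{\left(-1 - \left(17 - 2\right)\right) \left(-1 - 16\right) + 653} = \sqrt{\left(-1 - 15\right) \left(-1 - 16\right) + 653} = \sqrt{- 16 \left(-1 - 16\right) + 653} = \sqrt{\left(-16\right) \left(-17\right) + 653} = \sqrt{272 + 653} = \sqrt{925} = 5 \sqrt{37}$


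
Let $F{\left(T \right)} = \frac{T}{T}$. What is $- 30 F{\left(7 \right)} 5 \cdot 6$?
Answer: $-900$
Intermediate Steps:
$F{\left(T \right)} = 1$
$- 30 F{\left(7 \right)} 5 \cdot 6 = \left(-30\right) 1 \cdot 5 \cdot 6 = \left(-30\right) 30 = -900$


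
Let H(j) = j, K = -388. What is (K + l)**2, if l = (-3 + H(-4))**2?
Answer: 114921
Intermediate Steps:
l = 49 (l = (-3 - 4)**2 = (-7)**2 = 49)
(K + l)**2 = (-388 + 49)**2 = (-339)**2 = 114921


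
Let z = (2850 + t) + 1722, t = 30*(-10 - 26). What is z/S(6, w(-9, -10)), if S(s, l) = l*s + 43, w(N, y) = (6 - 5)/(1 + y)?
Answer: 10476/127 ≈ 82.488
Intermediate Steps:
w(N, y) = 1/(1 + y)
t = -1080 (t = 30*(-36) = -1080)
S(s, l) = 43 + l*s
z = 3492 (z = (2850 - 1080) + 1722 = 1770 + 1722 = 3492)
z/S(6, w(-9, -10)) = 3492/(43 + 6/(1 - 10)) = 3492/(43 + 6/(-9)) = 3492/(43 - ⅑*6) = 3492/(43 - ⅔) = 3492/(127/3) = 3492*(3/127) = 10476/127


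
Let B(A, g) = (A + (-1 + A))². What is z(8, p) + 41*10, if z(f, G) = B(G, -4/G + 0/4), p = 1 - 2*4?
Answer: 635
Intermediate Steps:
B(A, g) = (-1 + 2*A)²
p = -7 (p = 1 - 8 = -7)
z(f, G) = (-1 + 2*G)²
z(8, p) + 41*10 = (-1 + 2*(-7))² + 41*10 = (-1 - 14)² + 410 = (-15)² + 410 = 225 + 410 = 635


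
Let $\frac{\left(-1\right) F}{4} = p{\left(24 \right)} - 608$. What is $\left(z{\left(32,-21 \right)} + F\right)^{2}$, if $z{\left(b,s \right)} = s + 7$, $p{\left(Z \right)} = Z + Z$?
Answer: $4955076$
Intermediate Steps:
$p{\left(Z \right)} = 2 Z$
$z{\left(b,s \right)} = 7 + s$
$F = 2240$ ($F = - 4 \left(2 \cdot 24 - 608\right) = - 4 \left(48 - 608\right) = \left(-4\right) \left(-560\right) = 2240$)
$\left(z{\left(32,-21 \right)} + F\right)^{2} = \left(\left(7 - 21\right) + 2240\right)^{2} = \left(-14 + 2240\right)^{2} = 2226^{2} = 4955076$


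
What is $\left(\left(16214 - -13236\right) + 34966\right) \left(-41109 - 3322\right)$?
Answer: $-2862067296$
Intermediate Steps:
$\left(\left(16214 - -13236\right) + 34966\right) \left(-41109 - 3322\right) = \left(\left(16214 + 13236\right) + 34966\right) \left(-44431\right) = \left(29450 + 34966\right) \left(-44431\right) = 64416 \left(-44431\right) = -2862067296$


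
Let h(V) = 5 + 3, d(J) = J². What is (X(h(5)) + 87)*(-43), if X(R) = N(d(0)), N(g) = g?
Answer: -3741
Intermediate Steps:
h(V) = 8
X(R) = 0 (X(R) = 0² = 0)
(X(h(5)) + 87)*(-43) = (0 + 87)*(-43) = 87*(-43) = -3741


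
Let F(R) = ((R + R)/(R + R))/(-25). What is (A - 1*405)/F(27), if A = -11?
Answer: 10400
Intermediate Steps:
F(R) = -1/25 (F(R) = ((2*R)/((2*R)))*(-1/25) = ((2*R)*(1/(2*R)))*(-1/25) = 1*(-1/25) = -1/25)
(A - 1*405)/F(27) = (-11 - 1*405)/(-1/25) = (-11 - 405)*(-25) = -416*(-25) = 10400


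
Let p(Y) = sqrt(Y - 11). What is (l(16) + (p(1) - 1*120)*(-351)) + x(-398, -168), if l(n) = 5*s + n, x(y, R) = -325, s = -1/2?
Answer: 83617/2 - 351*I*sqrt(10) ≈ 41809.0 - 1110.0*I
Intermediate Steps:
s = -1/2 (s = -1*1/2 = -1/2 ≈ -0.50000)
p(Y) = sqrt(-11 + Y)
l(n) = -5/2 + n (l(n) = 5*(-1/2) + n = -5/2 + n)
(l(16) + (p(1) - 1*120)*(-351)) + x(-398, -168) = ((-5/2 + 16) + (sqrt(-11 + 1) - 1*120)*(-351)) - 325 = (27/2 + (sqrt(-10) - 120)*(-351)) - 325 = (27/2 + (I*sqrt(10) - 120)*(-351)) - 325 = (27/2 + (-120 + I*sqrt(10))*(-351)) - 325 = (27/2 + (42120 - 351*I*sqrt(10))) - 325 = (84267/2 - 351*I*sqrt(10)) - 325 = 83617/2 - 351*I*sqrt(10)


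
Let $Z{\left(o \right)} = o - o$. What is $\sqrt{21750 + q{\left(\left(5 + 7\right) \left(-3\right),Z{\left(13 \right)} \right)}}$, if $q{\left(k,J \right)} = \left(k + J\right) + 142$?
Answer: $4 \sqrt{1366} \approx 147.84$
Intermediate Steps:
$Z{\left(o \right)} = 0$
$q{\left(k,J \right)} = 142 + J + k$ ($q{\left(k,J \right)} = \left(J + k\right) + 142 = 142 + J + k$)
$\sqrt{21750 + q{\left(\left(5 + 7\right) \left(-3\right),Z{\left(13 \right)} \right)}} = \sqrt{21750 + \left(142 + 0 + \left(5 + 7\right) \left(-3\right)\right)} = \sqrt{21750 + \left(142 + 0 + 12 \left(-3\right)\right)} = \sqrt{21750 + \left(142 + 0 - 36\right)} = \sqrt{21750 + 106} = \sqrt{21856} = 4 \sqrt{1366}$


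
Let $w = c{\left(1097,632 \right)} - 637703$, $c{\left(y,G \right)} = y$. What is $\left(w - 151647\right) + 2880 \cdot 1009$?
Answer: $2117667$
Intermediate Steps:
$w = -636606$ ($w = 1097 - 637703 = -636606$)
$\left(w - 151647\right) + 2880 \cdot 1009 = \left(-636606 - 151647\right) + 2880 \cdot 1009 = -788253 + 2905920 = 2117667$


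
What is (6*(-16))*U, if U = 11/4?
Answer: -264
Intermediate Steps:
U = 11/4 (U = 11*(1/4) = 11/4 ≈ 2.7500)
(6*(-16))*U = (6*(-16))*(11/4) = -96*11/4 = -264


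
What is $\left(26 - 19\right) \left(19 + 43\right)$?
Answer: $434$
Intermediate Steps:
$\left(26 - 19\right) \left(19 + 43\right) = \left(26 - 19\right) 62 = 7 \cdot 62 = 434$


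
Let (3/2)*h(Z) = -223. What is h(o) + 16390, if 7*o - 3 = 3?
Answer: 48724/3 ≈ 16241.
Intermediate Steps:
o = 6/7 (o = 3/7 + (⅐)*3 = 3/7 + 3/7 = 6/7 ≈ 0.85714)
h(Z) = -446/3 (h(Z) = (⅔)*(-223) = -446/3)
h(o) + 16390 = -446/3 + 16390 = 48724/3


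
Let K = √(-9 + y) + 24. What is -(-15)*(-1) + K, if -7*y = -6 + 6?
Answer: 9 + 3*I ≈ 9.0 + 3.0*I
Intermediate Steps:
y = 0 (y = -(-6 + 6)/7 = -⅐*0 = 0)
K = 24 + 3*I (K = √(-9 + 0) + 24 = √(-9) + 24 = 3*I + 24 = 24 + 3*I ≈ 24.0 + 3.0*I)
-(-15)*(-1) + K = -(-15)*(-1) + (24 + 3*I) = -15*1 + (24 + 3*I) = -15 + (24 + 3*I) = 9 + 3*I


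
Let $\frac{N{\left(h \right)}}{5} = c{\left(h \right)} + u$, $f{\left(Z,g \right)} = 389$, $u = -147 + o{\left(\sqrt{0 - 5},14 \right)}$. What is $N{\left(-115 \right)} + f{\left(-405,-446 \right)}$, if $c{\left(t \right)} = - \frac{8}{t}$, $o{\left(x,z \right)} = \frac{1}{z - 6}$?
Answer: $- \frac{63485}{184} \approx -345.03$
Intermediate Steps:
$o{\left(x,z \right)} = \frac{1}{-6 + z}$
$u = - \frac{1175}{8}$ ($u = -147 + \frac{1}{-6 + 14} = -147 + \frac{1}{8} = - \frac{1175}{8} \approx -146.88$)
$N{\left(h \right)} = - \frac{5875}{8} - \frac{40}{h}$ ($N{\left(h \right)} = 5 \left(- \frac{8}{h} - \frac{1175}{8}\right) = 5 \left(- \frac{1175}{8} - \frac{8}{h}\right) = - \frac{5875}{8} - \frac{40}{h}$)
$N{\left(-115 \right)} + f{\left(-405,-446 \right)} = \left(- \frac{5875}{8} - \frac{40}{-115}\right) + 389 = \left(- \frac{5875}{8} - - \frac{8}{23}\right) + 389 = \left(- \frac{5875}{8} + \frac{8}{23}\right) + 389 = - \frac{135061}{184} + 389 = - \frac{63485}{184}$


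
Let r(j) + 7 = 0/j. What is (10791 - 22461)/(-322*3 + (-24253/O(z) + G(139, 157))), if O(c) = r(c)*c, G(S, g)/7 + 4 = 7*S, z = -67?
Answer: -547323/270392 ≈ -2.0242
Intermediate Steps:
G(S, g) = -28 + 49*S (G(S, g) = -28 + 7*(7*S) = -28 + 49*S)
r(j) = -7 (r(j) = -7 + 0/j = -7 + 0 = -7)
O(c) = -7*c
(10791 - 22461)/(-322*3 + (-24253/O(z) + G(139, 157))) = (10791 - 22461)/(-322*3 + (-24253/((-7*(-67))) + (-28 + 49*139))) = -11670/(-966 + (-24253/469 + (-28 + 6811))) = -11670/(-966 + (-24253*1/469 + 6783)) = -11670/(-966 + (-24253/469 + 6783)) = -11670/(-966 + 3156974/469) = -11670/2703920/469 = -11670*469/2703920 = -547323/270392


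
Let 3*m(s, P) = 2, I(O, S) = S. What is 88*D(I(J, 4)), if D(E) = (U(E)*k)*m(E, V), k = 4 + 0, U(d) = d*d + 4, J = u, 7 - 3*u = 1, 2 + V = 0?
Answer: 14080/3 ≈ 4693.3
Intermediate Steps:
V = -2 (V = -2 + 0 = -2)
u = 2 (u = 7/3 - ⅓*1 = 7/3 - ⅓ = 2)
J = 2
m(s, P) = ⅔ (m(s, P) = (⅓)*2 = ⅔)
U(d) = 4 + d² (U(d) = d² + 4 = 4 + d²)
k = 4
D(E) = 32/3 + 8*E²/3 (D(E) = ((4 + E²)*4)*(⅔) = (16 + 4*E²)*(⅔) = 32/3 + 8*E²/3)
88*D(I(J, 4)) = 88*(32/3 + (8/3)*4²) = 88*(32/3 + (8/3)*16) = 88*(32/3 + 128/3) = 88*(160/3) = 14080/3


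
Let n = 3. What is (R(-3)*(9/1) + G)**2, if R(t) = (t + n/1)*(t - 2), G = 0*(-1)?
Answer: 0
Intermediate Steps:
G = 0
R(t) = (-2 + t)*(3 + t) (R(t) = (t + 3/1)*(t - 2) = (t + 3*1)*(-2 + t) = (t + 3)*(-2 + t) = (3 + t)*(-2 + t) = (-2 + t)*(3 + t))
(R(-3)*(9/1) + G)**2 = ((-6 - 3 + (-3)**2)*(9/1) + 0)**2 = ((-6 - 3 + 9)*(9*1) + 0)**2 = (0*9 + 0)**2 = (0 + 0)**2 = 0**2 = 0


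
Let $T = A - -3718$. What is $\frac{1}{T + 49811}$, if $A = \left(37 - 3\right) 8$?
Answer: $\frac{1}{53801} \approx 1.8587 \cdot 10^{-5}$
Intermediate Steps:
$A = 272$ ($A = 34 \cdot 8 = 272$)
$T = 3990$ ($T = 272 - -3718 = 272 + 3718 = 3990$)
$\frac{1}{T + 49811} = \frac{1}{3990 + 49811} = \frac{1}{53801}$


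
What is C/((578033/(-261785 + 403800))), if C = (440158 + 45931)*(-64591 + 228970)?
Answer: 11347399512157965/578033 ≈ 1.9631e+10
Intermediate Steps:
C = 79902823731 (C = 486089*164379 = 79902823731)
C/((578033/(-261785 + 403800))) = 79902823731/((578033/(-261785 + 403800))) = 79902823731/((578033/142015)) = 79902823731/((578033*(1/142015))) = 79902823731/(578033/142015) = 79902823731*(142015/578033) = 11347399512157965/578033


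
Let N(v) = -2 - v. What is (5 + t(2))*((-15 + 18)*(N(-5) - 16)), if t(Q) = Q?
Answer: -273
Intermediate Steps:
(5 + t(2))*((-15 + 18)*(N(-5) - 16)) = (5 + 2)*((-15 + 18)*((-2 - 1*(-5)) - 16)) = 7*(3*((-2 + 5) - 16)) = 7*(3*(3 - 16)) = 7*(3*(-13)) = 7*(-39) = -273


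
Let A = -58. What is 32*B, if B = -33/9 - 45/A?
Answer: -8048/87 ≈ -92.506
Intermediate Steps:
B = -503/174 (B = -33/9 - 45/(-58) = -33*⅑ - 45*(-1/58) = -11/3 + 45/58 = -503/174 ≈ -2.8908)
32*B = 32*(-503/174) = -8048/87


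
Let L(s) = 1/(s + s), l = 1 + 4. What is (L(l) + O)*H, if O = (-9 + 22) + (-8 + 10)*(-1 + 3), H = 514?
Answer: 43947/5 ≈ 8789.4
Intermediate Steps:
l = 5
L(s) = 1/(2*s)
O = 17 (O = 13 + 2*2 = 13 + 4 = 17)
(L(l) + O)*H = ((½)/5 + 17)*514 = ((½)*(⅕) + 17)*514 = (⅒ + 17)*514 = (171/10)*514 = 43947/5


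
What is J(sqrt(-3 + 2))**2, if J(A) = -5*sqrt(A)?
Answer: 25*I ≈ 25.0*I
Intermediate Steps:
J(sqrt(-3 + 2))**2 = (-5*(-3 + 2)**(1/4))**2 = (-5*(-1)**(1/4))**2 = (-5*sqrt(I))**2 = 25*I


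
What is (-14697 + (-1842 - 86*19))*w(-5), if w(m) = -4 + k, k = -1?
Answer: 90865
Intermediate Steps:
w(m) = -5 (w(m) = -4 - 1 = -5)
(-14697 + (-1842 - 86*19))*w(-5) = (-14697 + (-1842 - 86*19))*(-5) = (-14697 + (-1842 - 1634))*(-5) = (-14697 - 3476)*(-5) = -18173*(-5) = 90865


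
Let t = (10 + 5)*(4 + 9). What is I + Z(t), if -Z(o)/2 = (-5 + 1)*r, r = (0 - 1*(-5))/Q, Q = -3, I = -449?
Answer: -1387/3 ≈ -462.33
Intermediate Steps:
t = 195 (t = 15*13 = 195)
r = -5/3 (r = (0 - 1*(-5))/(-3) = (0 + 5)*(-⅓) = 5*(-⅓) = -5/3 ≈ -1.6667)
Z(o) = -40/3 (Z(o) = -2*(-5 + 1)*(-5)/3 = -(-8)*(-5)/3 = -2*20/3 = -40/3)
I + Z(t) = -449 - 40/3 = -1387/3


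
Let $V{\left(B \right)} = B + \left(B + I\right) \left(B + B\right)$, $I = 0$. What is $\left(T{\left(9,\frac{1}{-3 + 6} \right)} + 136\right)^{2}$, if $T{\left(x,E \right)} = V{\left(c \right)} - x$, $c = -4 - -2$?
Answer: $17689$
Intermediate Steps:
$c = -2$ ($c = -4 + 2 = -2$)
$V{\left(B \right)} = B + 2 B^{2}$ ($V{\left(B \right)} = B + \left(B + 0\right) \left(B + B\right) = B + B 2 B = B + 2 B^{2}$)
$T{\left(x,E \right)} = 6 - x$ ($T{\left(x,E \right)} = - 2 \left(1 + 2 \left(-2\right)\right) - x = - 2 \left(1 - 4\right) - x = \left(-2\right) \left(-3\right) - x = 6 - x$)
$\left(T{\left(9,\frac{1}{-3 + 6} \right)} + 136\right)^{2} = \left(\left(6 - 9\right) + 136\right)^{2} = \left(-3 + 136\right)^{2} = 133^{2} = 17689$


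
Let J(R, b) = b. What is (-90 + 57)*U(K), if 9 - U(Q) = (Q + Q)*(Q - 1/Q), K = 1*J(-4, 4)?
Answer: 693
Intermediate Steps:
K = 4 (K = 1*4 = 4)
U(Q) = 9 - 2*Q*(Q - 1/Q) (U(Q) = 9 - (Q + Q)*(Q - 1/Q) = 9 - 2*Q*(Q - 1/Q))
(-90 + 57)*U(K) = (-90 + 57)*(11 - 2*4**2) = -33*(11 - 2*16) = -33*(11 - 32) = -33*(-21) = 693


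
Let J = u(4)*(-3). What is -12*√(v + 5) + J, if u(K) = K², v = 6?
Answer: -48 - 12*√11 ≈ -87.800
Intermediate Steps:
J = -48 (J = 4²*(-3) = 16*(-3) = -48)
-12*√(v + 5) + J = -12*√(6 + 5) - 48 = -12*√11 - 48 = -48 - 12*√11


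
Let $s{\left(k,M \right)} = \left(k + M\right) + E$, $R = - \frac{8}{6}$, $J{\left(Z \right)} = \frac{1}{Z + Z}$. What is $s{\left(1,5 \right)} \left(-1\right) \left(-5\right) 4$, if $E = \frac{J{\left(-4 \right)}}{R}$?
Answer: $\frac{975}{8} \approx 121.88$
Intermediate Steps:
$J{\left(Z \right)} = \frac{1}{2 Z}$
$R = - \frac{4}{3}$ ($R = \left(-8\right) \frac{1}{6} = - \frac{4}{3} \approx -1.3333$)
$E = \frac{3}{32}$ ($E = \frac{\frac{1}{2} \frac{1}{-4}}{- \frac{4}{3}} = \frac{1}{2} \left(- \frac{1}{4}\right) \left(- \frac{3}{4}\right) = \left(- \frac{1}{8}\right) \left(- \frac{3}{4}\right) = \frac{3}{32} \approx 0.09375$)
$s{\left(k,M \right)} = \frac{3}{32} + M + k$ ($s{\left(k,M \right)} = \left(k + M\right) + \frac{3}{32} = \left(M + k\right) + \frac{3}{32} = \frac{3}{32} + M + k$)
$s{\left(1,5 \right)} \left(-1\right) \left(-5\right) 4 = \left(\frac{3}{32} + 5 + 1\right) \left(-1\right) \left(-5\right) 4 = \frac{195 \cdot 5 \cdot 4}{32} = \frac{195}{32} \cdot 20 = \frac{975}{8}$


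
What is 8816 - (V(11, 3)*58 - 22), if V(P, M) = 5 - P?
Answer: 9186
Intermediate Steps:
8816 - (V(11, 3)*58 - 22) = 8816 - ((5 - 1*11)*58 - 22) = 8816 - ((5 - 11)*58 - 22) = 8816 - (-6*58 - 22) = 8816 - (-348 - 22) = 8816 - 1*(-370) = 8816 + 370 = 9186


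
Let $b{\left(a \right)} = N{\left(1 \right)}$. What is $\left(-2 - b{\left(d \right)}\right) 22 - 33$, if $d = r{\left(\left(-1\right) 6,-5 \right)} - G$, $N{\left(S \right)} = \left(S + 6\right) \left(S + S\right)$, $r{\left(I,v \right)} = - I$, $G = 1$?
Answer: $-385$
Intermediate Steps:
$N{\left(S \right)} = 2 S \left(6 + S\right)$ ($N{\left(S \right)} = \left(6 + S\right) 2 S = 2 S \left(6 + S\right)$)
$d = 5$ ($d = - \left(-1\right) 6 - 1 = \left(-1\right) \left(-6\right) - 1 = 6 - 1 = 5$)
$b{\left(a \right)} = 14$ ($b{\left(a \right)} = 2 \cdot 1 \left(6 + 1\right) = 2 \cdot 1 \cdot 7 = 14$)
$\left(-2 - b{\left(d \right)}\right) 22 - 33 = \left(-2 - 14\right) 22 - 33 = \left(-16\right) 22 - 33 = -352 - 33 = -385$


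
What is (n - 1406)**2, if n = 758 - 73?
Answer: 519841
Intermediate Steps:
n = 685
(n - 1406)**2 = (685 - 1406)**2 = (-721)**2 = 519841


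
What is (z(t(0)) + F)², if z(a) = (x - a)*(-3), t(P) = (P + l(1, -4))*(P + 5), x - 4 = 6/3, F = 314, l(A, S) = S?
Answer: 55696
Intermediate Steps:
x = 6 (x = 4 + 6/3 = 4 + 6*(⅓) = 4 + 2 = 6)
t(P) = (-4 + P)*(5 + P) (t(P) = (P - 4)*(P + 5) = (-4 + P)*(5 + P))
z(a) = -18 + 3*a (z(a) = (6 - a)*(-3) = -18 + 3*a)
(z(t(0)) + F)² = ((-18 + 3*(-20 + 0 + 0²)) + 314)² = ((-18 + 3*(-20 + 0 + 0)) + 314)² = ((-18 + 3*(-20)) + 314)² = ((-18 - 60) + 314)² = (-78 + 314)² = 236² = 55696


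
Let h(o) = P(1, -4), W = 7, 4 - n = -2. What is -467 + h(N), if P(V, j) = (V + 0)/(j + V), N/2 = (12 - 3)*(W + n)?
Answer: -1402/3 ≈ -467.33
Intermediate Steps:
n = 6 (n = 4 - 1*(-2) = 4 + 2 = 6)
N = 234 (N = 2*((12 - 3)*(7 + 6)) = 2*(9*13) = 2*117 = 234)
P(V, j) = V/(V + j)
h(o) = -1/3 (h(o) = 1/(1 - 4) = 1/(-3) = 1*(-1/3) = -1/3)
-467 + h(N) = -467 - 1/3 = -1402/3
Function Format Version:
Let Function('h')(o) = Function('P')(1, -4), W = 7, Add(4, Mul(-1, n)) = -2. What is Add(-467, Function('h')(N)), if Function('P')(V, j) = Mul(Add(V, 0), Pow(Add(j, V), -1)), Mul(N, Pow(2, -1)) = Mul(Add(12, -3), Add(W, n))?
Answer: Rational(-1402, 3) ≈ -467.33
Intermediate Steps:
n = 6 (n = Add(4, Mul(-1, -2)) = Add(4, 2) = 6)
N = 234 (N = Mul(2, Mul(Add(12, -3), Add(7, 6))) = Mul(2, Mul(9, 13)) = Mul(2, 117) = 234)
Function('P')(V, j) = Mul(V, Pow(Add(V, j), -1))
Function('h')(o) = Rational(-1, 3) (Function('h')(o) = Mul(1, Pow(Add(1, -4), -1)) = Mul(1, Pow(-3, -1)) = Mul(1, Rational(-1, 3)) = Rational(-1, 3))
Add(-467, Function('h')(N)) = Add(-467, Rational(-1, 3)) = Rational(-1402, 3)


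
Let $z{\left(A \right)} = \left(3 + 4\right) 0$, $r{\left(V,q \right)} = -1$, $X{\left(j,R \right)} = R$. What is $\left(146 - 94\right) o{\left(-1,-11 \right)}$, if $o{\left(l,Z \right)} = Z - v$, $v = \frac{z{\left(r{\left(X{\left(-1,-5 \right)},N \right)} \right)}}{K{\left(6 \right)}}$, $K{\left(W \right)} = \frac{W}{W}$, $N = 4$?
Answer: $-572$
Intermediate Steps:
$K{\left(W \right)} = 1$
$z{\left(A \right)} = 0$ ($z{\left(A \right)} = 7 \cdot 0 = 0$)
$v = 0$ ($v = \frac{0}{1} = 0 \cdot 1 = 0$)
$o{\left(l,Z \right)} = Z$ ($o{\left(l,Z \right)} = Z - 0 = Z + 0 = Z$)
$\left(146 - 94\right) o{\left(-1,-11 \right)} = \left(146 - 94\right) \left(-11\right) = 52 \left(-11\right) = -572$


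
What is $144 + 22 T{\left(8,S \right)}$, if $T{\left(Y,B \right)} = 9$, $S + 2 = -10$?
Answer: $342$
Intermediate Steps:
$S = -12$ ($S = -2 - 10 = -12$)
$144 + 22 T{\left(8,S \right)} = 144 + 22 \cdot 9 = 144 + 198 = 342$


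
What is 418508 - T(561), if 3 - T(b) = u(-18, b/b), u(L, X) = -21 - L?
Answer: 418502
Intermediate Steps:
T(b) = 6 (T(b) = 3 - (-21 - 1*(-18)) = 3 - (-21 + 18) = 3 - 1*(-3) = 3 + 3 = 6)
418508 - T(561) = 418508 - 1*6 = 418508 - 6 = 418502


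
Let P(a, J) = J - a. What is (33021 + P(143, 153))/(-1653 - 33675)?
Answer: -33031/35328 ≈ -0.93498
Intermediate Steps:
(33021 + P(143, 153))/(-1653 - 33675) = (33021 + (153 - 1*143))/(-1653 - 33675) = (33021 + (153 - 143))/(-35328) = (33021 + 10)*(-1/35328) = 33031*(-1/35328) = -33031/35328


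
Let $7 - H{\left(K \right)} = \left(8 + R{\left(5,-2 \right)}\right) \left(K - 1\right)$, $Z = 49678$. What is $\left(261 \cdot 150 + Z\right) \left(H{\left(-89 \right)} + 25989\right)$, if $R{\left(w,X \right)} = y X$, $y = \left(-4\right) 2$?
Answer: $2501041168$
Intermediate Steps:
$y = -8$
$R{\left(w,X \right)} = - 8 X$
$H{\left(K \right)} = 31 - 24 K$ ($H{\left(K \right)} = 7 - \left(8 - -16\right) \left(K - 1\right) = 7 - \left(8 + 16\right) \left(-1 + K\right) = 7 - 24 \left(-1 + K\right) = 7 - \left(-24 + 24 K\right) = 31 - 24 K$)
$\left(261 \cdot 150 + Z\right) \left(H{\left(-89 \right)} + 25989\right) = \left(261 \cdot 150 + 49678\right) \left(\left(31 - -2136\right) + 25989\right) = \left(39150 + 49678\right) \left(\left(31 + 2136\right) + 25989\right) = 88828 \left(2167 + 25989\right) = 88828 \cdot 28156 = 2501041168$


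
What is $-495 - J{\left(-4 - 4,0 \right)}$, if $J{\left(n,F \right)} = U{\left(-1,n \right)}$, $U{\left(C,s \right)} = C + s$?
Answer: $-486$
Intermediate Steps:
$J{\left(n,F \right)} = -1 + n$
$-495 - J{\left(-4 - 4,0 \right)} = -495 - \left(-1 - 8\right) = -495 - -9 = -495 + 9 = -486$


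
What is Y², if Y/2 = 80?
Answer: 25600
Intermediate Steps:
Y = 160 (Y = 2*80 = 160)
Y² = 160² = 25600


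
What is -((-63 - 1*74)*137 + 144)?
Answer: 18625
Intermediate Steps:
-((-63 - 1*74)*137 + 144) = -((-63 - 74)*137 + 144) = -(-137*137 + 144) = -(-18769 + 144) = -1*(-18625) = 18625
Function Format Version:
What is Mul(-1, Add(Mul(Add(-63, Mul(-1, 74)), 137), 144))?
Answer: 18625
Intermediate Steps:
Mul(-1, Add(Mul(Add(-63, Mul(-1, 74)), 137), 144)) = Mul(-1, Add(Mul(Add(-63, -74), 137), 144)) = Mul(-1, Add(Mul(-137, 137), 144)) = Mul(-1, Add(-18769, 144)) = Mul(-1, -18625) = 18625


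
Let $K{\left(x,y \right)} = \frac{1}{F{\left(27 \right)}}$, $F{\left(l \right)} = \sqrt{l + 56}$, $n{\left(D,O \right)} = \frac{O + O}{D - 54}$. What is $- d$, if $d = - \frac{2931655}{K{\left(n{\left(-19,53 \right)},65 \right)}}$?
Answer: $2931655 \sqrt{83} \approx 2.6709 \cdot 10^{7}$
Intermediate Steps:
$n{\left(D,O \right)} = \frac{2 O}{-54 + D}$
$F{\left(l \right)} = \sqrt{56 + l}$
$K{\left(x,y \right)} = \frac{\sqrt{83}}{83}$ ($K{\left(x,y \right)} = \frac{1}{\sqrt{56 + 27}} = \frac{1}{\sqrt{83}} = \frac{\sqrt{83}}{83}$)
$d = - 2931655 \sqrt{83}$ ($d = - \frac{2931655}{\frac{1}{83} \sqrt{83}} = - 2931655 \sqrt{83} \approx -2.6709 \cdot 10^{7}$)
$- d = - \left(-2931655\right) \sqrt{83} = 2931655 \sqrt{83}$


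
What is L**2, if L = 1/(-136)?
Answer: 1/18496 ≈ 5.4066e-5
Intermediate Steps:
L = -1/136 ≈ -0.0073529
L**2 = (-1/136)**2 = 1/18496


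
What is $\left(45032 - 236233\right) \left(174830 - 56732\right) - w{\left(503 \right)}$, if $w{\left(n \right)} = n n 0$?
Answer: $-22580455698$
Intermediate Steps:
$w{\left(n \right)} = 0$ ($w{\left(n \right)} = n^{2} \cdot 0 = 0$)
$\left(45032 - 236233\right) \left(174830 - 56732\right) - w{\left(503 \right)} = \left(45032 - 236233\right) \left(174830 - 56732\right) - 0 = \left(-191201\right) 118098 + 0 = -22580455698 + 0 = -22580455698$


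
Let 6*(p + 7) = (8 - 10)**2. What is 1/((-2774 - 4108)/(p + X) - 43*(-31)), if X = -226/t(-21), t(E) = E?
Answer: -1/221 ≈ -0.0045249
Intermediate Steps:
p = -19/3 (p = -7 + (8 - 10)**2/6 = -7 + (1/6)*(-2)**2 = -7 + (1/6)*4 = -7 + 2/3 = -19/3 ≈ -6.3333)
X = 226/21 (X = -226/(-21) = -226*(-1/21) = 226/21 ≈ 10.762)
1/((-2774 - 4108)/(p + X) - 43*(-31)) = 1/((-2774 - 4108)/(-19/3 + 226/21) - 43*(-31)) = 1/(-6882/31/7 + 1333) = 1/(-6882*7/31 + 1333) = 1/(-1554 + 1333) = 1/(-221) = -1/221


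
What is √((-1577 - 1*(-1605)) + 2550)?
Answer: √2578 ≈ 50.774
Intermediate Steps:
√((-1577 - 1*(-1605)) + 2550) = √((-1577 + 1605) + 2550) = √(28 + 2550) = √2578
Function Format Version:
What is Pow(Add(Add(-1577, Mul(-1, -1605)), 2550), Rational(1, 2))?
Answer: Pow(2578, Rational(1, 2)) ≈ 50.774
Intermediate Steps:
Pow(Add(Add(-1577, Mul(-1, -1605)), 2550), Rational(1, 2)) = Pow(Add(Add(-1577, 1605), 2550), Rational(1, 2)) = Pow(Add(28, 2550), Rational(1, 2)) = Pow(2578, Rational(1, 2))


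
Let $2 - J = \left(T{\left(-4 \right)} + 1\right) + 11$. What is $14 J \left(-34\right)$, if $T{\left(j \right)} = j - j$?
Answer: $4760$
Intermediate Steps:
$T{\left(j \right)} = 0$
$J = -10$ ($J = 2 - \left(\left(0 + 1\right) + 11\right) = 2 - \left(1 + 11\right) = 2 - 12 = -10$)
$14 J \left(-34\right) = 14 \left(-10\right) \left(-34\right) = \left(-140\right) \left(-34\right) = 4760$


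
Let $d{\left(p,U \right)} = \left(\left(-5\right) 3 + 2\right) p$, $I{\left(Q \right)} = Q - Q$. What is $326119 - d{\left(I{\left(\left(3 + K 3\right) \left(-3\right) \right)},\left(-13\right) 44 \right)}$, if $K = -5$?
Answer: $326119$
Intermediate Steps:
$I{\left(Q \right)} = 0$
$d{\left(p,U \right)} = - 13 p$ ($d{\left(p,U \right)} = \left(-15 + 2\right) p = - 13 p$)
$326119 - d{\left(I{\left(\left(3 + K 3\right) \left(-3\right) \right)},\left(-13\right) 44 \right)} = 326119 - \left(-13\right) 0 = 326119 - 0 = 326119 + 0 = 326119$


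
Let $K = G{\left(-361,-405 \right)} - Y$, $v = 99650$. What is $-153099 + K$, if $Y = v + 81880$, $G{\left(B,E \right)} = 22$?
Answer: $-334607$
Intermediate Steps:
$Y = 181530$ ($Y = 99650 + 81880 = 181530$)
$K = -181508$ ($K = 22 - 181530 = -181508$)
$-153099 + K = -153099 - 181508 = -334607$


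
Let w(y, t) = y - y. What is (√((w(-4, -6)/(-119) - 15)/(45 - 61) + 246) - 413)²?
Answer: 2733055/16 - 1239*√439/2 ≈ 1.5784e+5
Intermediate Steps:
w(y, t) = 0
(√((w(-4, -6)/(-119) - 15)/(45 - 61) + 246) - 413)² = (√((0/(-119) - 15)/(45 - 61) + 246) - 413)² = (√((0*(-1/119) - 15)/(-16) + 246) - 413)² = (√((0 - 15)*(-1/16) + 246) - 413)² = (√(-15*(-1/16) + 246) - 413)² = (√(15/16 + 246) - 413)² = (√(3951/16) - 413)² = (3*√439/4 - 413)² = (-413 + 3*√439/4)²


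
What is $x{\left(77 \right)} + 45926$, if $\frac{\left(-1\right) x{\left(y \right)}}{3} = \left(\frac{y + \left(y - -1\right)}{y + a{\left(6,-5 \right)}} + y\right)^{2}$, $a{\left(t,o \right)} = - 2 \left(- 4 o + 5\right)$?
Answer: $\frac{6169262}{243} \approx 25388.0$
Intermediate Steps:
$a{\left(t,o \right)} = -10 + 8 o$ ($a{\left(t,o \right)} = - 2 \left(5 - 4 o\right) = -10 + 8 o$)
$x{\left(y \right)} = - 3 \left(y + \frac{1 + 2 y}{-50 + y}\right)^{2}$ ($x{\left(y \right)} = - 3 \left(\frac{y + \left(y - -1\right)}{y + \left(-10 + 8 \left(-5\right)\right)} + y\right)^{2} = - 3 \left(\frac{y + \left(y + 1\right)}{y - 50} + y\right)^{2} = - 3 \left(\frac{y + \left(1 + y\right)}{y - 50} + y\right)^{2} = - 3 \left(\frac{1 + 2 y}{-50 + y} + y\right)^{2} = - 3 \left(y + \frac{1 + 2 y}{-50 + y}\right)^{2}$)
$x{\left(77 \right)} + 45926 = - \frac{3 \left(1 + 77^{2} - 3696\right)^{2}}{\left(-50 + 77\right)^{2}} + 45926 = - \frac{3 \left(1 + 5929 - 3696\right)^{2}}{729} + 45926 = \left(-3\right) \frac{1}{729} \cdot 2234^{2} + 45926 = \left(-3\right) \frac{1}{729} \cdot 4990756 + 45926 = - \frac{4990756}{243} + 45926 = \frac{6169262}{243}$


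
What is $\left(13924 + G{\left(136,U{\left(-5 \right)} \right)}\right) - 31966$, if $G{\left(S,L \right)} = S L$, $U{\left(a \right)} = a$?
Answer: $-18722$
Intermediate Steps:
$G{\left(S,L \right)} = L S$
$\left(13924 + G{\left(136,U{\left(-5 \right)} \right)}\right) - 31966 = \left(13924 - 680\right) - 31966 = 13244 - 31966 = -18722$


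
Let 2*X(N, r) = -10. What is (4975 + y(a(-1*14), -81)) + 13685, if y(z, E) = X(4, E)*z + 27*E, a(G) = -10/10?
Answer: 16478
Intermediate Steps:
X(N, r) = -5 (X(N, r) = (1/2)*(-10) = -5)
a(G) = -1 (a(G) = -10*1/10 = -1)
y(z, E) = -5*z + 27*E
(4975 + y(a(-1*14), -81)) + 13685 = (4975 + (-5*(-1) + 27*(-81))) + 13685 = (4975 + (5 - 2187)) + 13685 = (4975 - 2182) + 13685 = 2793 + 13685 = 16478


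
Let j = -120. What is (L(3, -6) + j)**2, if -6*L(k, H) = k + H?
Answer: 57121/4 ≈ 14280.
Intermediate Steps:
L(k, H) = -H/6 - k/6 (L(k, H) = -(k + H)/6 = -(H + k)/6 = -H/6 - k/6)
(L(3, -6) + j)**2 = ((-1/6*(-6) - 1/6*3) - 120)**2 = ((1 - 1/2) - 120)**2 = (1/2 - 120)**2 = (-239/2)**2 = 57121/4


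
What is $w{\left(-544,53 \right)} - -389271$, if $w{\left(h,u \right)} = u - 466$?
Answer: $388858$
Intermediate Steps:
$w{\left(h,u \right)} = -466 + u$
$w{\left(-544,53 \right)} - -389271 = \left(-466 + 53\right) - -389271 = -413 + 389271 = 388858$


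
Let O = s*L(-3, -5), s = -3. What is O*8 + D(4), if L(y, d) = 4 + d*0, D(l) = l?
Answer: -92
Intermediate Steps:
L(y, d) = 4 (L(y, d) = 4 + 0 = 4)
O = -12 (O = -3*4 = -12)
O*8 + D(4) = -12*8 + 4 = -96 + 4 = -92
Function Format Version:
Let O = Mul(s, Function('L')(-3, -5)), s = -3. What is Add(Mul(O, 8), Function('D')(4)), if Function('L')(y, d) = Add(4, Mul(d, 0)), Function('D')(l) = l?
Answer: -92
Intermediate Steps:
Function('L')(y, d) = 4 (Function('L')(y, d) = Add(4, 0) = 4)
O = -12 (O = Mul(-3, 4) = -12)
Add(Mul(O, 8), Function('D')(4)) = Add(Mul(-12, 8), 4) = Add(-96, 4) = -92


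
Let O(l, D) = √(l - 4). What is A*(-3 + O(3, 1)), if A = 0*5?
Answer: 0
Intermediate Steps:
A = 0
O(l, D) = √(-4 + l)
A*(-3 + O(3, 1)) = 0*(-3 + √(-4 + 3)) = 0*(-3 + √(-1)) = 0*(-3 + I) = 0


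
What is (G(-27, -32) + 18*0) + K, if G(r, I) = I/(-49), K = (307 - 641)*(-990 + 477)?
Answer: 8395790/49 ≈ 1.7134e+5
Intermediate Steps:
K = 171342 (K = -334*(-513) = 171342)
G(r, I) = -I/49 (G(r, I) = I*(-1/49) = -I/49)
(G(-27, -32) + 18*0) + K = (-1/49*(-32) + 18*0) + 171342 = (32/49 + 0) + 171342 = 32/49 + 171342 = 8395790/49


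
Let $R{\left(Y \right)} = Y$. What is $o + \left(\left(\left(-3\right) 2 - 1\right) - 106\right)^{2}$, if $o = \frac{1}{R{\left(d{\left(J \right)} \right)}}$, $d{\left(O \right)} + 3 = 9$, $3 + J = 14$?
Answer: $\frac{76615}{6} \approx 12769.0$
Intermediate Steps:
$J = 11$ ($J = -3 + 14 = 11$)
$d{\left(O \right)} = 6$ ($d{\left(O \right)} = -3 + 9 = 6$)
$o = \frac{1}{6} \approx 0.16667$
$o + \left(\left(\left(-3\right) 2 - 1\right) - 106\right)^{2} = \frac{1}{6} + \left(\left(\left(-3\right) 2 - 1\right) - 106\right)^{2} = \frac{1}{6} + \left(\left(-6 - 1\right) - 106\right)^{2} = \frac{1}{6} + \left(-7 - 106\right)^{2} = \frac{1}{6} + \left(-113\right)^{2} = \frac{1}{6} + 12769 = \frac{76615}{6}$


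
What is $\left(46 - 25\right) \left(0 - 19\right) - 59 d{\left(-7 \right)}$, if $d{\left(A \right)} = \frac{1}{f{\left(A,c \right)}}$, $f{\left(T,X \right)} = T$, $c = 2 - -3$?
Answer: $- \frac{2734}{7} \approx -390.57$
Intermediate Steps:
$c = 5$ ($c = 2 + 3 = 5$)
$d{\left(A \right)} = \frac{1}{A}$
$\left(46 - 25\right) \left(0 - 19\right) - 59 d{\left(-7 \right)} = \left(46 - 25\right) \left(0 - 19\right) - \frac{59}{-7} = 21 \left(-19\right) - - \frac{59}{7} = -399 + \frac{59}{7} = - \frac{2734}{7}$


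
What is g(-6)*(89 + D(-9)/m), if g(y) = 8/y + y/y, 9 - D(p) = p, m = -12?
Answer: -175/6 ≈ -29.167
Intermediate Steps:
D(p) = 9 - p
g(y) = 1 + 8/y (g(y) = 8/y + 1 = 1 + 8/y)
g(-6)*(89 + D(-9)/m) = ((8 - 6)/(-6))*(89 + (9 - 1*(-9))/(-12)) = (-⅙*2)*(89 + (9 + 9)*(-1/12)) = -(89 + 18*(-1/12))/3 = -(89 - 3/2)/3 = -⅓*175/2 = -175/6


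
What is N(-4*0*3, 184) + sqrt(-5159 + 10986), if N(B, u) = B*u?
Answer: sqrt(5827) ≈ 76.335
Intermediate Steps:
N(-4*0*3, 184) + sqrt(-5159 + 10986) = (-4*0*3)*184 + sqrt(-5159 + 10986) = (0*3)*184 + sqrt(5827) = 0*184 + sqrt(5827) = 0 + sqrt(5827) = sqrt(5827)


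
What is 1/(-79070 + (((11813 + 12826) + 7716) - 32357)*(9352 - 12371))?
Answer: -1/73032 ≈ -1.3693e-5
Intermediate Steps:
1/(-79070 + (((11813 + 12826) + 7716) - 32357)*(9352 - 12371)) = 1/(-79070 + ((24639 + 7716) - 32357)*(-3019)) = 1/(-79070 + (32355 - 32357)*(-3019)) = 1/(-79070 - 2*(-3019)) = 1/(-79070 + 6038) = 1/(-73032) = -1/73032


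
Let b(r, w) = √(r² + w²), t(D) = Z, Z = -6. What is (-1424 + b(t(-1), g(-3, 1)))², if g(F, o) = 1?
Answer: (1424 - √37)² ≈ 2.0105e+6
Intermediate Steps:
t(D) = -6
(-1424 + b(t(-1), g(-3, 1)))² = (-1424 + √((-6)² + 1²))² = (-1424 + √(36 + 1))² = (-1424 + √37)²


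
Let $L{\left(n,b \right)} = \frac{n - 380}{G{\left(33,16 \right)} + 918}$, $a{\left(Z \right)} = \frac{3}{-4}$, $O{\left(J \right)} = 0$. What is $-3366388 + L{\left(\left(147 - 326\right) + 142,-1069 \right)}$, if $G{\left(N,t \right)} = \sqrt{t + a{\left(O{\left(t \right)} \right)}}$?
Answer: $- \frac{11347540025204}{3370835} + \frac{834 \sqrt{61}}{3370835} \approx -3.3664 \cdot 10^{6}$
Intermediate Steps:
$a{\left(Z \right)} = - \frac{3}{4}$ ($a{\left(Z \right)} = 3 \left(- \frac{1}{4}\right) = - \frac{3}{4}$)
$G{\left(N,t \right)} = \sqrt{- \frac{3}{4} + t}$ ($G{\left(N,t \right)} = \sqrt{t - \frac{3}{4}} = \sqrt{- \frac{3}{4} + t}$)
$L{\left(n,b \right)} = \frac{-380 + n}{918 + \frac{\sqrt{61}}{2}}$ ($L{\left(n,b \right)} = \frac{n - 380}{\frac{\sqrt{-3 + 4 \cdot 16}}{2} + 918} = \frac{-380 + n}{\frac{\sqrt{-3 + 64}}{2} + 918} = \frac{-380 + n}{\frac{\sqrt{61}}{2} + 918} = \frac{-380 + n}{918 + \frac{\sqrt{61}}{2}}$)
$-3366388 + L{\left(\left(147 - 326\right) + 142,-1069 \right)} = -3366388 + \frac{-380 + \left(\left(147 - 326\right) + 142\right)}{918 + \frac{\sqrt{61}}{2}} = -3366388 + \frac{-380 + \left(-179 + 142\right)}{918 + \frac{\sqrt{61}}{2}} = -3366388 + \frac{-380 - 37}{918 + \frac{\sqrt{61}}{2}} = -3366388 + \frac{1}{918 + \frac{\sqrt{61}}{2}} \left(-417\right) = -3366388 - \frac{417}{918 + \frac{\sqrt{61}}{2}}$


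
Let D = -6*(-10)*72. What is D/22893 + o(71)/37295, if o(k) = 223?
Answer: 55406513/284598145 ≈ 0.19468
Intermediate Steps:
D = 4320 (D = 60*72 = 4320)
D/22893 + o(71)/37295 = 4320/22893 + 223/37295 = 4320*(1/22893) + 223*(1/37295) = 1440/7631 + 223/37295 = 55406513/284598145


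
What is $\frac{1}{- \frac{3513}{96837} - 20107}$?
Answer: $- \frac{32279}{649035024} \approx -4.9734 \cdot 10^{-5}$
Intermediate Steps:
$\frac{1}{- \frac{3513}{96837} - 20107} = \frac{1}{\left(-3513\right) \frac{1}{96837} - 20107} = \frac{1}{- \frac{1171}{32279} - 20107} = \frac{1}{- \frac{649035024}{32279}} = - \frac{32279}{649035024}$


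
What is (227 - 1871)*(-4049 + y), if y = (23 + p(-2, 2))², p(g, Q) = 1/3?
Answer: 17284468/3 ≈ 5.7615e+6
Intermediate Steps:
p(g, Q) = ⅓
y = 4900/9 (y = (23 + ⅓)² = (70/3)² = 4900/9 ≈ 544.44)
(227 - 1871)*(-4049 + y) = (227 - 1871)*(-4049 + 4900/9) = -1644*(-31541/9) = 17284468/3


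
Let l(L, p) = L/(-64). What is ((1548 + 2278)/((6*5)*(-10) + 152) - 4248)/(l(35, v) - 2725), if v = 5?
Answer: 2024096/1290819 ≈ 1.5681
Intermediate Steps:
l(L, p) = -L/64 (l(L, p) = L*(-1/64) = -L/64)
((1548 + 2278)/((6*5)*(-10) + 152) - 4248)/(l(35, v) - 2725) = ((1548 + 2278)/((6*5)*(-10) + 152) - 4248)/(-1/64*35 - 2725) = (3826/(30*(-10) + 152) - 4248)/(-35/64 - 2725) = (3826/(-300 + 152) - 4248)/(-174435/64) = (3826/(-148) - 4248)*(-64/174435) = (3826*(-1/148) - 4248)*(-64/174435) = (-1913/74 - 4248)*(-64/174435) = -316265/74*(-64/174435) = 2024096/1290819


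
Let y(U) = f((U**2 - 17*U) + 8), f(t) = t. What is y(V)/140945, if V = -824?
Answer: 692992/140945 ≈ 4.9168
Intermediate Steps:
y(U) = 8 + U**2 - 17*U (y(U) = (U**2 - 17*U) + 8 = 8 + U**2 - 17*U)
y(V)/140945 = (8 + (-824)**2 - 17*(-824))/140945 = (8 + 678976 + 14008)*(1/140945) = 692992*(1/140945) = 692992/140945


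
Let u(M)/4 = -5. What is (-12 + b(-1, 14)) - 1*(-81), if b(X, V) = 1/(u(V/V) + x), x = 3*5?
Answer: 344/5 ≈ 68.800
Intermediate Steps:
u(M) = -20 (u(M) = 4*(-5) = -20)
x = 15
b(X, V) = -⅕ (b(X, V) = 1/(-20 + 15) = 1/(-5) = -⅕)
(-12 + b(-1, 14)) - 1*(-81) = (-12 - ⅕) - 1*(-81) = -61/5 + 81 = 344/5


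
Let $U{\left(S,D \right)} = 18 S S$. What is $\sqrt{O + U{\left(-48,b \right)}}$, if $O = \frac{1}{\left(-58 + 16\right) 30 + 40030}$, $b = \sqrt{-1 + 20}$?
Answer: $\frac{\sqrt{62337098227570}}{38770} \approx 203.65$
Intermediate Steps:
$b = \sqrt{19} \approx 4.3589$
$U{\left(S,D \right)} = 18 S^{2}$
$O = \frac{1}{38770}$ ($O = \frac{1}{\left(-42\right) 30 + 40030} = \frac{1}{-1260 + 40030} = \frac{1}{38770} \approx 2.5793 \cdot 10^{-5}$)
$\sqrt{O + U{\left(-48,b \right)}} = \sqrt{\frac{1}{38770} + 18 \left(-48\right)^{2}} = \sqrt{\frac{1}{38770} + 18 \cdot 2304} = \sqrt{\frac{1}{38770} + 41472} = \sqrt{\frac{1607869441}{38770}} = \frac{\sqrt{62337098227570}}{38770}$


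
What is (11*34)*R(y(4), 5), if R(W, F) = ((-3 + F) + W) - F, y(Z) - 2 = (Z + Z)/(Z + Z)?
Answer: 0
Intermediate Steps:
y(Z) = 3 (y(Z) = 2 + (Z + Z)/(Z + Z) = 2 + (2*Z)/((2*Z)) = 2 + (2*Z)*(1/(2*Z)) = 2 + 1 = 3)
R(W, F) = -3 + W (R(W, F) = (-3 + F + W) - F = -3 + W)
(11*34)*R(y(4), 5) = (11*34)*(-3 + 3) = 374*0 = 0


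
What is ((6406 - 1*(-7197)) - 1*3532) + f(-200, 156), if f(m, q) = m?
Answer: 9871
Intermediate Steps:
((6406 - 1*(-7197)) - 1*3532) + f(-200, 156) = ((6406 - 1*(-7197)) - 1*3532) - 200 = ((6406 + 7197) - 3532) - 200 = (13603 - 3532) - 200 = 10071 - 200 = 9871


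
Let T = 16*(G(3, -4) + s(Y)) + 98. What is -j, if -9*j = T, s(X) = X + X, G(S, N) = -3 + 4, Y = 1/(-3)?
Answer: 310/27 ≈ 11.481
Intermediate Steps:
Y = -1/3 (Y = 1*(-1/3) = -1/3 ≈ -0.33333)
G(S, N) = 1
s(X) = 2*X
T = 310/3 (T = 16*(1 + 2*(-1/3)) + 98 = 16*(1 - 2/3) + 98 = 16*(1/3) + 98 = 16/3 + 98 = 310/3 ≈ 103.33)
j = -310/27 (j = -1/9*310/3 = -310/27 ≈ -11.481)
-j = -1*(-310/27) = 310/27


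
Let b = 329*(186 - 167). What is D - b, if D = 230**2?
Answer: 46649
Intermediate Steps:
D = 52900
b = 6251 (b = 329*19 = 6251)
D - b = 52900 - 1*6251 = 52900 - 6251 = 46649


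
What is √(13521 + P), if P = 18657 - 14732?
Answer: √17446 ≈ 132.08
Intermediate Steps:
P = 3925
√(13521 + P) = √(13521 + 3925) = √17446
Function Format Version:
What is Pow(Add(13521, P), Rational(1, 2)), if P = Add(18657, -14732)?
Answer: Pow(17446, Rational(1, 2)) ≈ 132.08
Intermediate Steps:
P = 3925
Pow(Add(13521, P), Rational(1, 2)) = Pow(Add(13521, 3925), Rational(1, 2)) = Pow(17446, Rational(1, 2))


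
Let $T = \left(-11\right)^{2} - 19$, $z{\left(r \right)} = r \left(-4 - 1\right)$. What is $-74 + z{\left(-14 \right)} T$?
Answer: $7066$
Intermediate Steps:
$z{\left(r \right)} = - 5 r$ ($z{\left(r \right)} = r \left(-5\right) = - 5 r$)
$T = 102$ ($T = 121 - 19 = 102$)
$-74 + z{\left(-14 \right)} T = -74 + \left(-5\right) \left(-14\right) 102 = -74 + 70 \cdot 102 = -74 + 7140 = 7066$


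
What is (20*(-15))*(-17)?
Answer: 5100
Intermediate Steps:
(20*(-15))*(-17) = -300*(-17) = 5100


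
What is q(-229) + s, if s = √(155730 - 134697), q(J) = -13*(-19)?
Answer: 247 + 3*√2337 ≈ 392.03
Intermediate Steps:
q(J) = 247
s = 3*√2337 (s = √21033 = 3*√2337 ≈ 145.03)
q(-229) + s = 247 + 3*√2337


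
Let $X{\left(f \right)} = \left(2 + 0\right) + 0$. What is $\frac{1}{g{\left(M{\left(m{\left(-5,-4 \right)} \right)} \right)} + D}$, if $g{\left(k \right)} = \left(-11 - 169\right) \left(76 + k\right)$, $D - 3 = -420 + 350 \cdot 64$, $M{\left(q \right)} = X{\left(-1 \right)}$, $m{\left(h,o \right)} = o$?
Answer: $\frac{1}{7943} \approx 0.0001259$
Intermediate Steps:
$X{\left(f \right)} = 2$ ($X{\left(f \right)} = 2 + 0 = 2$)
$M{\left(q \right)} = 2$
$D = 21983$ ($D = 3 + \left(-420 + 350 \cdot 64\right) = 3 + \left(-420 + 22400\right) = 3 + 21980 = 21983$)
$g{\left(k \right)} = -13680 - 180 k$ ($g{\left(k \right)} = - 180 \left(76 + k\right) = -13680 - 180 k$)
$\frac{1}{g{\left(M{\left(m{\left(-5,-4 \right)} \right)} \right)} + D} = \frac{1}{\left(-13680 - 360\right) + 21983} = \frac{1}{-14040 + 21983} = \frac{1}{7943}$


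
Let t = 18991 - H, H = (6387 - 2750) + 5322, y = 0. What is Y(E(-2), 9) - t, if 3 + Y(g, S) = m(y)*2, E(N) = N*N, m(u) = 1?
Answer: -10033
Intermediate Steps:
H = 8959 (H = 3637 + 5322 = 8959)
E(N) = N**2
Y(g, S) = -1 (Y(g, S) = -3 + 1*2 = -3 + 2 = -1)
t = 10032 (t = 18991 - 1*8959 = 18991 - 8959 = 10032)
Y(E(-2), 9) - t = -1 - 1*10032 = -1 - 10032 = -10033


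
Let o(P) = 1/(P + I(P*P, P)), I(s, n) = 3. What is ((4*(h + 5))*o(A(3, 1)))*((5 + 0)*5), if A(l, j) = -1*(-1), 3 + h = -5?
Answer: -75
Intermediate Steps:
h = -8 (h = -3 - 5 = -8)
A(l, j) = 1
o(P) = 1/(3 + P) (o(P) = 1/(P + 3) = 1/(3 + P))
((4*(h + 5))*o(A(3, 1)))*((5 + 0)*5) = ((4*(-8 + 5))/(3 + 1))*((5 + 0)*5) = ((4*(-3))/4)*(5*5) = -12*¼*25 = -3*25 = -75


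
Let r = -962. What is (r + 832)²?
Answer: 16900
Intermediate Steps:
(r + 832)² = (-962 + 832)² = (-130)² = 16900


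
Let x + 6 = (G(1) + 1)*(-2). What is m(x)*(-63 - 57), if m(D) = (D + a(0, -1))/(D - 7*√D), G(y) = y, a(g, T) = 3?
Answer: -840/59 + 588*I*√10/59 ≈ -14.237 + 31.516*I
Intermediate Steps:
x = -10 (x = -6 + (1 + 1)*(-2) = -6 + 2*(-2) = -6 - 4 = -10)
m(D) = (3 + D)/(D - 7*√D) (m(D) = (D + 3)/(D - 7*√D) = (3 + D)/(D - 7*√D))
m(x)*(-63 - 57) = ((3 - 10)/(-10 - 7*I*√10))*(-63 - 57) = (-7/(-10 - 7*I*√10))*(-120) = -7/(-10 - 7*I*√10)*(-120) = 840/(-10 - 7*I*√10)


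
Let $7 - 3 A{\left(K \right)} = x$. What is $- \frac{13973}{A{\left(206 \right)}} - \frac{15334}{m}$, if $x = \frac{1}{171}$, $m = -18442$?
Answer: $- \frac{66088332197}{11028316} \approx -5992.6$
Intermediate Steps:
$x = \frac{1}{171} \approx 0.005848$
$A{\left(K \right)} = \frac{1196}{513}$ ($A{\left(K \right)} = \frac{7}{3} - \frac{1}{513} = \frac{1196}{513}$)
$- \frac{13973}{A{\left(206 \right)}} - \frac{15334}{m} = - \frac{13973}{\frac{1196}{513}} - \frac{15334}{-18442} = \left(-13973\right) \frac{513}{1196} - - \frac{7667}{9221} = - \frac{7168149}{1196} + \frac{7667}{9221} = - \frac{66088332197}{11028316}$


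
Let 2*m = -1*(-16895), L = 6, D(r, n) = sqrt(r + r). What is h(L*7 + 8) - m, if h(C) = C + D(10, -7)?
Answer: -16795/2 + 2*sqrt(5) ≈ -8393.0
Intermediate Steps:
D(r, n) = sqrt(2)*sqrt(r) (D(r, n) = sqrt(2*r) = sqrt(2)*sqrt(r))
m = 16895/2 (m = (-1*(-16895))/2 = (1/2)*16895 = 16895/2 ≈ 8447.5)
h(C) = C + 2*sqrt(5) (h(C) = C + sqrt(2)*sqrt(10) = C + 2*sqrt(5))
h(L*7 + 8) - m = ((6*7 + 8) + 2*sqrt(5)) - 1*16895/2 = ((42 + 8) + 2*sqrt(5)) - 16895/2 = (50 + 2*sqrt(5)) - 16895/2 = -16795/2 + 2*sqrt(5)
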